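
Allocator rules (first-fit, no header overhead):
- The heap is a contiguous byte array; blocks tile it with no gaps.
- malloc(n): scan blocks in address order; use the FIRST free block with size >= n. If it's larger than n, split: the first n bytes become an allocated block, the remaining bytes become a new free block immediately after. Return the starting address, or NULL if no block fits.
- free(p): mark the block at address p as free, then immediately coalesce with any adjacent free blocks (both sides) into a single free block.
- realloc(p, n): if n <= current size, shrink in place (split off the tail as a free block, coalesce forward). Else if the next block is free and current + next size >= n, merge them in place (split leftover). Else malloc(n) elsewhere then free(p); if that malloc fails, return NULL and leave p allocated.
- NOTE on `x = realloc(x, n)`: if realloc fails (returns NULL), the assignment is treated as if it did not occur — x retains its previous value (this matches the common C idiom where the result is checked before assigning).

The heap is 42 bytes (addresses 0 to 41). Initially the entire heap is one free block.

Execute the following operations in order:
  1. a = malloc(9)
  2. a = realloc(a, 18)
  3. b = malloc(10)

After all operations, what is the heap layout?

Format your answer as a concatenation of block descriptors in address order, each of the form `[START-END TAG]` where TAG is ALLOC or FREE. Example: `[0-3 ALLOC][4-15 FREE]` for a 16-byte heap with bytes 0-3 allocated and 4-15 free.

Answer: [0-17 ALLOC][18-27 ALLOC][28-41 FREE]

Derivation:
Op 1: a = malloc(9) -> a = 0; heap: [0-8 ALLOC][9-41 FREE]
Op 2: a = realloc(a, 18) -> a = 0; heap: [0-17 ALLOC][18-41 FREE]
Op 3: b = malloc(10) -> b = 18; heap: [0-17 ALLOC][18-27 ALLOC][28-41 FREE]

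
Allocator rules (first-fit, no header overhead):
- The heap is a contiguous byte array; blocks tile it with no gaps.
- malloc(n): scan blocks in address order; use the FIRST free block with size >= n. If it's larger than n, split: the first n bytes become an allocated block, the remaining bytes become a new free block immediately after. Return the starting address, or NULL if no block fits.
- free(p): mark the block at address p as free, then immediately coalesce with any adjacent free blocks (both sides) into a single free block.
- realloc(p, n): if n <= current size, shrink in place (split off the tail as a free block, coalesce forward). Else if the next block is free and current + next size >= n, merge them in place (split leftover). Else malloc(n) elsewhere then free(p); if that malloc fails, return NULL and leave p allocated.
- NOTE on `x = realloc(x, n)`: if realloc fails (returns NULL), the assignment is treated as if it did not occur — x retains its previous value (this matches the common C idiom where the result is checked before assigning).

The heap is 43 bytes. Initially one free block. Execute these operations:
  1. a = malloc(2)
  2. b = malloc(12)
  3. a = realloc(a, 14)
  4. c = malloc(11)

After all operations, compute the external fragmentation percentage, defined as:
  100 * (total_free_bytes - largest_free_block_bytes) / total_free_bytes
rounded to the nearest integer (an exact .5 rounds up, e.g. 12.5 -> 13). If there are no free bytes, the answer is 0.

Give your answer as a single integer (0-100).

Op 1: a = malloc(2) -> a = 0; heap: [0-1 ALLOC][2-42 FREE]
Op 2: b = malloc(12) -> b = 2; heap: [0-1 ALLOC][2-13 ALLOC][14-42 FREE]
Op 3: a = realloc(a, 14) -> a = 14; heap: [0-1 FREE][2-13 ALLOC][14-27 ALLOC][28-42 FREE]
Op 4: c = malloc(11) -> c = 28; heap: [0-1 FREE][2-13 ALLOC][14-27 ALLOC][28-38 ALLOC][39-42 FREE]
Free blocks: [2 4] total_free=6 largest=4 -> 100*(6-4)/6 = 200/6 ≈ 33.333 -> rounds to 33

Answer: 33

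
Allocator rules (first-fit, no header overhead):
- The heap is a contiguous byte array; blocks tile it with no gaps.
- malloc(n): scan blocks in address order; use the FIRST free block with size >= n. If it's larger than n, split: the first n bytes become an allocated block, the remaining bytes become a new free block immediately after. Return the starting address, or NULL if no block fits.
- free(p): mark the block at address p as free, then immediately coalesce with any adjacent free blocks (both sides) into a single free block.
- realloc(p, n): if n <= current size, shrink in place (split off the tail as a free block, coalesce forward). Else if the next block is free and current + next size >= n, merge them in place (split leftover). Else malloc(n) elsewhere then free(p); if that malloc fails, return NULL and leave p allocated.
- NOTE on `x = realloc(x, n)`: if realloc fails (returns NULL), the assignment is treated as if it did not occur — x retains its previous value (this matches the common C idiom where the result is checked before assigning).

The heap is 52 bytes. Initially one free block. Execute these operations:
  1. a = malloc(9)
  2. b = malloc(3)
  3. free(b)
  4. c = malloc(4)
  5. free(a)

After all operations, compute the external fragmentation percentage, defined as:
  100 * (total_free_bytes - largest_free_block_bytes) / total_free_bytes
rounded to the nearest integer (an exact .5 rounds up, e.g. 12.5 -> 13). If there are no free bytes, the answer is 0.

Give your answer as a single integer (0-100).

Answer: 19

Derivation:
Op 1: a = malloc(9) -> a = 0; heap: [0-8 ALLOC][9-51 FREE]
Op 2: b = malloc(3) -> b = 9; heap: [0-8 ALLOC][9-11 ALLOC][12-51 FREE]
Op 3: free(b) -> (freed b); heap: [0-8 ALLOC][9-51 FREE]
Op 4: c = malloc(4) -> c = 9; heap: [0-8 ALLOC][9-12 ALLOC][13-51 FREE]
Op 5: free(a) -> (freed a); heap: [0-8 FREE][9-12 ALLOC][13-51 FREE]
Free blocks: [9 39] total_free=48 largest=39 -> 100*(48-39)/48 = 900/48 = 18.75 -> rounds to 19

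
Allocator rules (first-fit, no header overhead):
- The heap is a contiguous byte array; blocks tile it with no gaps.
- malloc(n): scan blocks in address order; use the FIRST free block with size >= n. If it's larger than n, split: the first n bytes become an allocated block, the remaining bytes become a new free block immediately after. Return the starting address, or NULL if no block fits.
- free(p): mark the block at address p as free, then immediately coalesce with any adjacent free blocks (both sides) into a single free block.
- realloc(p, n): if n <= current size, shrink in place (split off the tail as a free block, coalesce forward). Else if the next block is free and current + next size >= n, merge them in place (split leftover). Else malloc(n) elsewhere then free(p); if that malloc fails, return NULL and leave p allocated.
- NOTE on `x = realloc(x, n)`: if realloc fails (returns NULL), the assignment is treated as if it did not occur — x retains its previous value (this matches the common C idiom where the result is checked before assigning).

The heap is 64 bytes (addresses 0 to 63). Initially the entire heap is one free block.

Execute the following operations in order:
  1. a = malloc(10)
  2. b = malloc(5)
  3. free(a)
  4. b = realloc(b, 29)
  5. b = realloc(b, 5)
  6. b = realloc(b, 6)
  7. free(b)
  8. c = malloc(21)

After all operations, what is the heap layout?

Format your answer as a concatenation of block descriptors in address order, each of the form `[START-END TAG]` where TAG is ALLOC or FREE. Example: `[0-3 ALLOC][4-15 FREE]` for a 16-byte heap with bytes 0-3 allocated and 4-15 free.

Op 1: a = malloc(10) -> a = 0; heap: [0-9 ALLOC][10-63 FREE]
Op 2: b = malloc(5) -> b = 10; heap: [0-9 ALLOC][10-14 ALLOC][15-63 FREE]
Op 3: free(a) -> (freed a); heap: [0-9 FREE][10-14 ALLOC][15-63 FREE]
Op 4: b = realloc(b, 29) -> b = 10; heap: [0-9 FREE][10-38 ALLOC][39-63 FREE]
Op 5: b = realloc(b, 5) -> b = 10; heap: [0-9 FREE][10-14 ALLOC][15-63 FREE]
Op 6: b = realloc(b, 6) -> b = 10; heap: [0-9 FREE][10-15 ALLOC][16-63 FREE]
Op 7: free(b) -> (freed b); heap: [0-63 FREE]
Op 8: c = malloc(21) -> c = 0; heap: [0-20 ALLOC][21-63 FREE]

Answer: [0-20 ALLOC][21-63 FREE]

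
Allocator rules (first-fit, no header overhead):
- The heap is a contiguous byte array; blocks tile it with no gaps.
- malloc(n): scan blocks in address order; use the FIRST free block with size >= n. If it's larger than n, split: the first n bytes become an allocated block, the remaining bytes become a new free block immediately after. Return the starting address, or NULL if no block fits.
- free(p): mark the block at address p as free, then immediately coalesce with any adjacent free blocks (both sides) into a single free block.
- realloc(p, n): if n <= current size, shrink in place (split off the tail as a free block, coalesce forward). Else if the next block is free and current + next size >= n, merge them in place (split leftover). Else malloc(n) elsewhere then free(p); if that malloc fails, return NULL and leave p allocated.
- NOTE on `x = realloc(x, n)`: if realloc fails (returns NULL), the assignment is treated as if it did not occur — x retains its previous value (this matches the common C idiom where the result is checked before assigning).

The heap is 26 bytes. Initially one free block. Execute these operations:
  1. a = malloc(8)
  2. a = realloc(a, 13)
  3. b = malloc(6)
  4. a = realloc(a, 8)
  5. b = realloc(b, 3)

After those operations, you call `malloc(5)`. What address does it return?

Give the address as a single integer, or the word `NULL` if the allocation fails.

Answer: 8

Derivation:
Op 1: a = malloc(8) -> a = 0; heap: [0-7 ALLOC][8-25 FREE]
Op 2: a = realloc(a, 13) -> a = 0; heap: [0-12 ALLOC][13-25 FREE]
Op 3: b = malloc(6) -> b = 13; heap: [0-12 ALLOC][13-18 ALLOC][19-25 FREE]
Op 4: a = realloc(a, 8) -> a = 0; heap: [0-7 ALLOC][8-12 FREE][13-18 ALLOC][19-25 FREE]
Op 5: b = realloc(b, 3) -> b = 13; heap: [0-7 ALLOC][8-12 FREE][13-15 ALLOC][16-25 FREE]
malloc(5): first-fit scan over [0-7 ALLOC][8-12 FREE][13-15 ALLOC][16-25 FREE] -> 8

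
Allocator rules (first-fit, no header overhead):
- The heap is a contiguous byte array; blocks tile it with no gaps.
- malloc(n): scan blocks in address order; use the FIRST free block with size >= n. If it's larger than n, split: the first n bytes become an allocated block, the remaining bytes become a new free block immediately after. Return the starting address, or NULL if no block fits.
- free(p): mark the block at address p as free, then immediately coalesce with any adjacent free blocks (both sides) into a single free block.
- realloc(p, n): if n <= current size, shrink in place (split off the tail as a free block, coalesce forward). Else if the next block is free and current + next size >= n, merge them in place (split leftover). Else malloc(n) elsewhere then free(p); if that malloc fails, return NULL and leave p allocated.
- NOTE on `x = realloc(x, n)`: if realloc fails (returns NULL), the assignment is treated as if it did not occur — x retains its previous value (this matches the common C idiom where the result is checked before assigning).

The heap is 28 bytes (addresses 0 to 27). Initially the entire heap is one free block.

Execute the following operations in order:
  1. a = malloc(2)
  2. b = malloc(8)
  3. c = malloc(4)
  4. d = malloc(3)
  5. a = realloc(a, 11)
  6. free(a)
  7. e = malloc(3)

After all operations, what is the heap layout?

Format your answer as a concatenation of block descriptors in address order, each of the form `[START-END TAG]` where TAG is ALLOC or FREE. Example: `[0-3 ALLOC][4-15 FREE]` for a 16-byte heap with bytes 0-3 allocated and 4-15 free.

Answer: [0-1 FREE][2-9 ALLOC][10-13 ALLOC][14-16 ALLOC][17-19 ALLOC][20-27 FREE]

Derivation:
Op 1: a = malloc(2) -> a = 0; heap: [0-1 ALLOC][2-27 FREE]
Op 2: b = malloc(8) -> b = 2; heap: [0-1 ALLOC][2-9 ALLOC][10-27 FREE]
Op 3: c = malloc(4) -> c = 10; heap: [0-1 ALLOC][2-9 ALLOC][10-13 ALLOC][14-27 FREE]
Op 4: d = malloc(3) -> d = 14; heap: [0-1 ALLOC][2-9 ALLOC][10-13 ALLOC][14-16 ALLOC][17-27 FREE]
Op 5: a = realloc(a, 11) -> a = 17; heap: [0-1 FREE][2-9 ALLOC][10-13 ALLOC][14-16 ALLOC][17-27 ALLOC]
Op 6: free(a) -> (freed a); heap: [0-1 FREE][2-9 ALLOC][10-13 ALLOC][14-16 ALLOC][17-27 FREE]
Op 7: e = malloc(3) -> e = 17; heap: [0-1 FREE][2-9 ALLOC][10-13 ALLOC][14-16 ALLOC][17-19 ALLOC][20-27 FREE]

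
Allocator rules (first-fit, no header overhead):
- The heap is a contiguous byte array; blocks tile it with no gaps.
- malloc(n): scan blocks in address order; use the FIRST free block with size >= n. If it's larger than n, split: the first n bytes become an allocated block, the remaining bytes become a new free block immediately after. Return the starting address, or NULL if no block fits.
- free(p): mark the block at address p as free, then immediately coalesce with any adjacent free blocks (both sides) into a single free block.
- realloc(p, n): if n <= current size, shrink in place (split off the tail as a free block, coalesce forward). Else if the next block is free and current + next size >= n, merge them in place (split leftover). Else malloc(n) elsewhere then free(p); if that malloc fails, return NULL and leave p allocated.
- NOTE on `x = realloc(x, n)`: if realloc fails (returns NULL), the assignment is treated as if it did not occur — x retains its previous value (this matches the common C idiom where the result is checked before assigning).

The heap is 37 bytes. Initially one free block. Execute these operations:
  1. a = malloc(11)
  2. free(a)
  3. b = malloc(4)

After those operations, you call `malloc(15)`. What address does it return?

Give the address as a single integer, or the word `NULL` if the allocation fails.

Op 1: a = malloc(11) -> a = 0; heap: [0-10 ALLOC][11-36 FREE]
Op 2: free(a) -> (freed a); heap: [0-36 FREE]
Op 3: b = malloc(4) -> b = 0; heap: [0-3 ALLOC][4-36 FREE]
malloc(15): first-fit scan over [0-3 ALLOC][4-36 FREE] -> 4

Answer: 4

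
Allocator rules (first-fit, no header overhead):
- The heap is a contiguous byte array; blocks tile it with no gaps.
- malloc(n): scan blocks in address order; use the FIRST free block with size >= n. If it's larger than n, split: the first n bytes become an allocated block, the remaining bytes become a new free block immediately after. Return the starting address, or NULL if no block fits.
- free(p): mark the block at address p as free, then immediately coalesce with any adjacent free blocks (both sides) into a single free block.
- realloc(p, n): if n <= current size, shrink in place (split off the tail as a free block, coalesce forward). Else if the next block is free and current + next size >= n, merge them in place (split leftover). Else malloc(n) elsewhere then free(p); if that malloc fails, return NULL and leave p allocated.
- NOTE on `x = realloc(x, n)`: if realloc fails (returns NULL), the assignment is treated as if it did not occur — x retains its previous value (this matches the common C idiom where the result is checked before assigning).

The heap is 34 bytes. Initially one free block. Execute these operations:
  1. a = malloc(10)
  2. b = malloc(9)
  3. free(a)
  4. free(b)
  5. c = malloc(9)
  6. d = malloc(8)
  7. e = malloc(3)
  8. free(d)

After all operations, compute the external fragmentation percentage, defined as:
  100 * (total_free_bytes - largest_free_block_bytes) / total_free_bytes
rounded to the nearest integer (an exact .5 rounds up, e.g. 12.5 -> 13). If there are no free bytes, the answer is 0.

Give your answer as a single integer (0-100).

Op 1: a = malloc(10) -> a = 0; heap: [0-9 ALLOC][10-33 FREE]
Op 2: b = malloc(9) -> b = 10; heap: [0-9 ALLOC][10-18 ALLOC][19-33 FREE]
Op 3: free(a) -> (freed a); heap: [0-9 FREE][10-18 ALLOC][19-33 FREE]
Op 4: free(b) -> (freed b); heap: [0-33 FREE]
Op 5: c = malloc(9) -> c = 0; heap: [0-8 ALLOC][9-33 FREE]
Op 6: d = malloc(8) -> d = 9; heap: [0-8 ALLOC][9-16 ALLOC][17-33 FREE]
Op 7: e = malloc(3) -> e = 17; heap: [0-8 ALLOC][9-16 ALLOC][17-19 ALLOC][20-33 FREE]
Op 8: free(d) -> (freed d); heap: [0-8 ALLOC][9-16 FREE][17-19 ALLOC][20-33 FREE]
Free blocks: [8 14] total_free=22 largest=14 -> 100*(22-14)/22 = 800/22 ≈ 36.364 -> rounds to 36

Answer: 36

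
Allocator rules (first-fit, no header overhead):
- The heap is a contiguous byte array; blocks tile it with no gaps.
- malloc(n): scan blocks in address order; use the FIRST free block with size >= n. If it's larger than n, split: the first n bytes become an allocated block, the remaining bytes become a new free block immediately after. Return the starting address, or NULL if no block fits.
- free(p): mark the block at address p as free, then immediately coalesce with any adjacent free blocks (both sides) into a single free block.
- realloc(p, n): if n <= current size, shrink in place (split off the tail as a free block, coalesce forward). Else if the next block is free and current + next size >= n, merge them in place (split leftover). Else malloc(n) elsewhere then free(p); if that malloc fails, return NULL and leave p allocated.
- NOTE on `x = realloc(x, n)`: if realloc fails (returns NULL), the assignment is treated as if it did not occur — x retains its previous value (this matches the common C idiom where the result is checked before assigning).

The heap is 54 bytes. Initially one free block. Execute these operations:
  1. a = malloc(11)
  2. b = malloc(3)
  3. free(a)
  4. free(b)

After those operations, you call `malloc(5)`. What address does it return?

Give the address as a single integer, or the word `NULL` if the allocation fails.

Answer: 0

Derivation:
Op 1: a = malloc(11) -> a = 0; heap: [0-10 ALLOC][11-53 FREE]
Op 2: b = malloc(3) -> b = 11; heap: [0-10 ALLOC][11-13 ALLOC][14-53 FREE]
Op 3: free(a) -> (freed a); heap: [0-10 FREE][11-13 ALLOC][14-53 FREE]
Op 4: free(b) -> (freed b); heap: [0-53 FREE]
malloc(5): first-fit scan over [0-53 FREE] -> 0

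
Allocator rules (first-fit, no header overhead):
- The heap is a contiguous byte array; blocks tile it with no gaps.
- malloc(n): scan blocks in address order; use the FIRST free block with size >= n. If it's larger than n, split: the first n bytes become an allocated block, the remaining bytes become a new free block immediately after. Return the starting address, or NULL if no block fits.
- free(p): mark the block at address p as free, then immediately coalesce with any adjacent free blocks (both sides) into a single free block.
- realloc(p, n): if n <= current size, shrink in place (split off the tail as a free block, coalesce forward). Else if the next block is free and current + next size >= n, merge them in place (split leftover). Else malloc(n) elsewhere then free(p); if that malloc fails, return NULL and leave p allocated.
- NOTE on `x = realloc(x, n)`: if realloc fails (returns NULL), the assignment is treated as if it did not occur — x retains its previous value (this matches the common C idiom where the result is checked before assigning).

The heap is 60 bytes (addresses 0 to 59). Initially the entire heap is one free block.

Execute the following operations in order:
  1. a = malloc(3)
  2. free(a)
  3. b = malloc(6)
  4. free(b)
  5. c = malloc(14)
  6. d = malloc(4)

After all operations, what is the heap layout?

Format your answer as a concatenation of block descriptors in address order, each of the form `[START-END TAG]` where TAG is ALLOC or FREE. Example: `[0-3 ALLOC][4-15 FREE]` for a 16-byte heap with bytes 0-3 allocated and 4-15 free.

Answer: [0-13 ALLOC][14-17 ALLOC][18-59 FREE]

Derivation:
Op 1: a = malloc(3) -> a = 0; heap: [0-2 ALLOC][3-59 FREE]
Op 2: free(a) -> (freed a); heap: [0-59 FREE]
Op 3: b = malloc(6) -> b = 0; heap: [0-5 ALLOC][6-59 FREE]
Op 4: free(b) -> (freed b); heap: [0-59 FREE]
Op 5: c = malloc(14) -> c = 0; heap: [0-13 ALLOC][14-59 FREE]
Op 6: d = malloc(4) -> d = 14; heap: [0-13 ALLOC][14-17 ALLOC][18-59 FREE]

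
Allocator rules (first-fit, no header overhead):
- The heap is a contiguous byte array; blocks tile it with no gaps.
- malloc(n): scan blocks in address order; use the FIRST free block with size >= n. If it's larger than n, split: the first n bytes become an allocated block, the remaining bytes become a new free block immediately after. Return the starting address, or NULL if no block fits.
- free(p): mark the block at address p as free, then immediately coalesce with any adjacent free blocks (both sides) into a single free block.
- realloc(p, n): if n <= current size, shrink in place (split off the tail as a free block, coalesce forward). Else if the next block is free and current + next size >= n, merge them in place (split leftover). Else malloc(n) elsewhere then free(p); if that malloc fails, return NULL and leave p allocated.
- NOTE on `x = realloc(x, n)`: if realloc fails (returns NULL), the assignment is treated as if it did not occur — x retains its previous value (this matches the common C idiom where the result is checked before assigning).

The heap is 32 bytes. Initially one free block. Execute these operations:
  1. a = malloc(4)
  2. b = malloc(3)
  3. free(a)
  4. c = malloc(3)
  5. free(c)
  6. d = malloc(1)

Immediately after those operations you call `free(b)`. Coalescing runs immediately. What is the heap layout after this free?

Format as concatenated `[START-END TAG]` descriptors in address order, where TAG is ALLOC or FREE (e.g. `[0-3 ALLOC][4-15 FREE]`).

Answer: [0-0 ALLOC][1-31 FREE]

Derivation:
Op 1: a = malloc(4) -> a = 0; heap: [0-3 ALLOC][4-31 FREE]
Op 2: b = malloc(3) -> b = 4; heap: [0-3 ALLOC][4-6 ALLOC][7-31 FREE]
Op 3: free(a) -> (freed a); heap: [0-3 FREE][4-6 ALLOC][7-31 FREE]
Op 4: c = malloc(3) -> c = 0; heap: [0-2 ALLOC][3-3 FREE][4-6 ALLOC][7-31 FREE]
Op 5: free(c) -> (freed c); heap: [0-3 FREE][4-6 ALLOC][7-31 FREE]
Op 6: d = malloc(1) -> d = 0; heap: [0-0 ALLOC][1-3 FREE][4-6 ALLOC][7-31 FREE]
free(b): b = 4 -> block [4-6 ALLOC]; mark free, coalesce with adjacent free neighbors -> [0-0 ALLOC][1-31 FREE]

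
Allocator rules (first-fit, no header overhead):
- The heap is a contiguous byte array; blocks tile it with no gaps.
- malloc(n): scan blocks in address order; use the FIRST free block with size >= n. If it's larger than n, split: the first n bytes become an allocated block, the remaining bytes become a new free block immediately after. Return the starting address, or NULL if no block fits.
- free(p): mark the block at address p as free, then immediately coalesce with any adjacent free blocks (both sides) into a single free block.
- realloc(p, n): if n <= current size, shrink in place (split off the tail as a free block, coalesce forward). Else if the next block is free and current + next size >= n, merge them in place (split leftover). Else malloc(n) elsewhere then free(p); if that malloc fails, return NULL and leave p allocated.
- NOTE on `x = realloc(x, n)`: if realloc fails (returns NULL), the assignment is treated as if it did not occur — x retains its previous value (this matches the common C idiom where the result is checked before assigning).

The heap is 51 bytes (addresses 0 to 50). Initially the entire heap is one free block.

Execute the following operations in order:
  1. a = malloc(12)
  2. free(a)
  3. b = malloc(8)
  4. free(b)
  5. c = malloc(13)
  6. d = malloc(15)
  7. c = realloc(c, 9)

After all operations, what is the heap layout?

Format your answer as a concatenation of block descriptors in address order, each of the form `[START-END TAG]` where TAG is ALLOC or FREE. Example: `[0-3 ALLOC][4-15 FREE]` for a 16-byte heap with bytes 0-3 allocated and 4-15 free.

Answer: [0-8 ALLOC][9-12 FREE][13-27 ALLOC][28-50 FREE]

Derivation:
Op 1: a = malloc(12) -> a = 0; heap: [0-11 ALLOC][12-50 FREE]
Op 2: free(a) -> (freed a); heap: [0-50 FREE]
Op 3: b = malloc(8) -> b = 0; heap: [0-7 ALLOC][8-50 FREE]
Op 4: free(b) -> (freed b); heap: [0-50 FREE]
Op 5: c = malloc(13) -> c = 0; heap: [0-12 ALLOC][13-50 FREE]
Op 6: d = malloc(15) -> d = 13; heap: [0-12 ALLOC][13-27 ALLOC][28-50 FREE]
Op 7: c = realloc(c, 9) -> c = 0; heap: [0-8 ALLOC][9-12 FREE][13-27 ALLOC][28-50 FREE]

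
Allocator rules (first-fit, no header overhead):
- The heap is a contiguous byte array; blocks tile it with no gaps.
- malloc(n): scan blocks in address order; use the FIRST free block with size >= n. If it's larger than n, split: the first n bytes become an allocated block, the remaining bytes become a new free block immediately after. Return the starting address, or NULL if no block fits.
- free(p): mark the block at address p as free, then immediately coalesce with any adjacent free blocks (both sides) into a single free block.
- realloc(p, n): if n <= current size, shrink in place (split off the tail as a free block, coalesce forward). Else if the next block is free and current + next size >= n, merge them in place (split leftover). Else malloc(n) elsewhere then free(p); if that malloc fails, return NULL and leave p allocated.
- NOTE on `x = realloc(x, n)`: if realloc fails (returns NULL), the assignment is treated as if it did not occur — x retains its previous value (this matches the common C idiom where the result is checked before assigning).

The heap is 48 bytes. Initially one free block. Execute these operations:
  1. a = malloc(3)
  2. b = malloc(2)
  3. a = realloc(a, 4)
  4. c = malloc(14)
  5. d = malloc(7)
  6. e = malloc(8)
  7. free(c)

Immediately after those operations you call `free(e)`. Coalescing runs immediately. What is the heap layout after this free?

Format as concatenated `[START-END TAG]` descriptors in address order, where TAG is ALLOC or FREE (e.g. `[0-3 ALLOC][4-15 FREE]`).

Answer: [0-2 FREE][3-4 ALLOC][5-8 ALLOC][9-22 FREE][23-29 ALLOC][30-47 FREE]

Derivation:
Op 1: a = malloc(3) -> a = 0; heap: [0-2 ALLOC][3-47 FREE]
Op 2: b = malloc(2) -> b = 3; heap: [0-2 ALLOC][3-4 ALLOC][5-47 FREE]
Op 3: a = realloc(a, 4) -> a = 5; heap: [0-2 FREE][3-4 ALLOC][5-8 ALLOC][9-47 FREE]
Op 4: c = malloc(14) -> c = 9; heap: [0-2 FREE][3-4 ALLOC][5-8 ALLOC][9-22 ALLOC][23-47 FREE]
Op 5: d = malloc(7) -> d = 23; heap: [0-2 FREE][3-4 ALLOC][5-8 ALLOC][9-22 ALLOC][23-29 ALLOC][30-47 FREE]
Op 6: e = malloc(8) -> e = 30; heap: [0-2 FREE][3-4 ALLOC][5-8 ALLOC][9-22 ALLOC][23-29 ALLOC][30-37 ALLOC][38-47 FREE]
Op 7: free(c) -> (freed c); heap: [0-2 FREE][3-4 ALLOC][5-8 ALLOC][9-22 FREE][23-29 ALLOC][30-37 ALLOC][38-47 FREE]
free(e): e = 30 -> block [30-37 ALLOC]; mark free, coalesce with adjacent free neighbors -> [0-2 FREE][3-4 ALLOC][5-8 ALLOC][9-22 FREE][23-29 ALLOC][30-47 FREE]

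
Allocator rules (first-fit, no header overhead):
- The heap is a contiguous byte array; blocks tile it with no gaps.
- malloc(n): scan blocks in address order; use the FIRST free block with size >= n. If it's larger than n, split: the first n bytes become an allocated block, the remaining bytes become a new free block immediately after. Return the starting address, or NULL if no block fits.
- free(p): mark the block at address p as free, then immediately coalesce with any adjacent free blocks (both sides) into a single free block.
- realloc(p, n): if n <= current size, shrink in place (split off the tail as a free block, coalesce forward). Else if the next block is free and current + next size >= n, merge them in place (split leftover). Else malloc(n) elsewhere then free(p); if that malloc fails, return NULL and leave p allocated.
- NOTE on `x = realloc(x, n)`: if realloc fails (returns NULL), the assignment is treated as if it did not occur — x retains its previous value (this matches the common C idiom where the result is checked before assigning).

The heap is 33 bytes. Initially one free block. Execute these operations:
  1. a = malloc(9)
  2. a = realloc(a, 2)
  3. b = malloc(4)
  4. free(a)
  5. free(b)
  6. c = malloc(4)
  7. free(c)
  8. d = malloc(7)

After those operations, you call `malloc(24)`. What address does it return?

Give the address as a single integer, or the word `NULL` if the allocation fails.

Op 1: a = malloc(9) -> a = 0; heap: [0-8 ALLOC][9-32 FREE]
Op 2: a = realloc(a, 2) -> a = 0; heap: [0-1 ALLOC][2-32 FREE]
Op 3: b = malloc(4) -> b = 2; heap: [0-1 ALLOC][2-5 ALLOC][6-32 FREE]
Op 4: free(a) -> (freed a); heap: [0-1 FREE][2-5 ALLOC][6-32 FREE]
Op 5: free(b) -> (freed b); heap: [0-32 FREE]
Op 6: c = malloc(4) -> c = 0; heap: [0-3 ALLOC][4-32 FREE]
Op 7: free(c) -> (freed c); heap: [0-32 FREE]
Op 8: d = malloc(7) -> d = 0; heap: [0-6 ALLOC][7-32 FREE]
malloc(24): first-fit scan over [0-6 ALLOC][7-32 FREE] -> 7

Answer: 7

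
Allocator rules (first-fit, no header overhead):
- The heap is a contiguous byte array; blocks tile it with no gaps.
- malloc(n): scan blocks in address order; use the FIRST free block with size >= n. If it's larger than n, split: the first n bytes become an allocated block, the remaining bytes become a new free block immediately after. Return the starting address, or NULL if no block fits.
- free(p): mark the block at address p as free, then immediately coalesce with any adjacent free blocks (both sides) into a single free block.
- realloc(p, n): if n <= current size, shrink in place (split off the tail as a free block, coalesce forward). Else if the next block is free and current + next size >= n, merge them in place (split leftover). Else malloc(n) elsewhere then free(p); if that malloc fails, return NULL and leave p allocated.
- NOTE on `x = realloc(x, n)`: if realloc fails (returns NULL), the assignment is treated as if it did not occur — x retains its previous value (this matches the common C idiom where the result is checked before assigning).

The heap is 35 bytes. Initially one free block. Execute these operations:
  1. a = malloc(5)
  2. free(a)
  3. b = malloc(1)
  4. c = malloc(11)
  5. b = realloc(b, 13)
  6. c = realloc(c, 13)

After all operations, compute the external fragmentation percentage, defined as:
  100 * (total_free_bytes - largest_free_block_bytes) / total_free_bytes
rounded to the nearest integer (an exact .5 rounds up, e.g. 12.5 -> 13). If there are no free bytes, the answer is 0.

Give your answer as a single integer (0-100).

Op 1: a = malloc(5) -> a = 0; heap: [0-4 ALLOC][5-34 FREE]
Op 2: free(a) -> (freed a); heap: [0-34 FREE]
Op 3: b = malloc(1) -> b = 0; heap: [0-0 ALLOC][1-34 FREE]
Op 4: c = malloc(11) -> c = 1; heap: [0-0 ALLOC][1-11 ALLOC][12-34 FREE]
Op 5: b = realloc(b, 13) -> b = 12; heap: [0-0 FREE][1-11 ALLOC][12-24 ALLOC][25-34 FREE]
Op 6: c = realloc(c, 13) -> NULL (c unchanged); heap: [0-0 FREE][1-11 ALLOC][12-24 ALLOC][25-34 FREE]
Free blocks: [1 10] total_free=11 largest=10 -> 100*(11-10)/11 = 100/11 ≈ 9.091 -> rounds to 9

Answer: 9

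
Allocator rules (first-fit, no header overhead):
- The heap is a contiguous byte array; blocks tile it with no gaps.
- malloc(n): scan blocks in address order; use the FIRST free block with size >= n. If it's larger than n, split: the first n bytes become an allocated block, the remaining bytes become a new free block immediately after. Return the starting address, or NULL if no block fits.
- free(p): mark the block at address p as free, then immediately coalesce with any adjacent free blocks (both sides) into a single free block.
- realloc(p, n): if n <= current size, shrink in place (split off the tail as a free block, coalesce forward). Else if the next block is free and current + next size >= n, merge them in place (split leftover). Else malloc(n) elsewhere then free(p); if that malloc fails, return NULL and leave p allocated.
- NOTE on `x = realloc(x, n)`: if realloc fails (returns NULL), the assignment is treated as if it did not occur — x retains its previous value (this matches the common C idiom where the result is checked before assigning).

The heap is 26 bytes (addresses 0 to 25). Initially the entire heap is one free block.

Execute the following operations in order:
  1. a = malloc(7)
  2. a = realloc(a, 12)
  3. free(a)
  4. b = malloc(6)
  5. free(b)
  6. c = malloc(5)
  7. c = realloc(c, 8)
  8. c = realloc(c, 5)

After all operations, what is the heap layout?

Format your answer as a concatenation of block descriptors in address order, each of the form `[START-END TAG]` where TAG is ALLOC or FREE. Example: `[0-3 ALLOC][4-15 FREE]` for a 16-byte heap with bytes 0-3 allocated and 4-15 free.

Op 1: a = malloc(7) -> a = 0; heap: [0-6 ALLOC][7-25 FREE]
Op 2: a = realloc(a, 12) -> a = 0; heap: [0-11 ALLOC][12-25 FREE]
Op 3: free(a) -> (freed a); heap: [0-25 FREE]
Op 4: b = malloc(6) -> b = 0; heap: [0-5 ALLOC][6-25 FREE]
Op 5: free(b) -> (freed b); heap: [0-25 FREE]
Op 6: c = malloc(5) -> c = 0; heap: [0-4 ALLOC][5-25 FREE]
Op 7: c = realloc(c, 8) -> c = 0; heap: [0-7 ALLOC][8-25 FREE]
Op 8: c = realloc(c, 5) -> c = 0; heap: [0-4 ALLOC][5-25 FREE]

Answer: [0-4 ALLOC][5-25 FREE]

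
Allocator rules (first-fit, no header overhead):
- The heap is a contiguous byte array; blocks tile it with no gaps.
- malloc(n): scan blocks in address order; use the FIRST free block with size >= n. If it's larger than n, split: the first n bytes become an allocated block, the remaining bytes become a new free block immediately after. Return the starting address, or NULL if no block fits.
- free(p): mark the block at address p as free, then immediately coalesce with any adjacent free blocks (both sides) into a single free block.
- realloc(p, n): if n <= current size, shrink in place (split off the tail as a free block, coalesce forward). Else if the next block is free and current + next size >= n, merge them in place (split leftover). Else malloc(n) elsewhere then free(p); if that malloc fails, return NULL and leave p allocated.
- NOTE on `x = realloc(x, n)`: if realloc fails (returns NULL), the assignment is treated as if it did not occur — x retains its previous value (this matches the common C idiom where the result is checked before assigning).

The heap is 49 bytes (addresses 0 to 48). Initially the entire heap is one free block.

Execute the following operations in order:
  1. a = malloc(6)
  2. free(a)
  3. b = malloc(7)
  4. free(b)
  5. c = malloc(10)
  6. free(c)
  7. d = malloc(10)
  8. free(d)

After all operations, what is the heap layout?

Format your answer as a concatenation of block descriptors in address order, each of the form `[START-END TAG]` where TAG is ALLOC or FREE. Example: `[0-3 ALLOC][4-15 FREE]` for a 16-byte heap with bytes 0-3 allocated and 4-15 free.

Answer: [0-48 FREE]

Derivation:
Op 1: a = malloc(6) -> a = 0; heap: [0-5 ALLOC][6-48 FREE]
Op 2: free(a) -> (freed a); heap: [0-48 FREE]
Op 3: b = malloc(7) -> b = 0; heap: [0-6 ALLOC][7-48 FREE]
Op 4: free(b) -> (freed b); heap: [0-48 FREE]
Op 5: c = malloc(10) -> c = 0; heap: [0-9 ALLOC][10-48 FREE]
Op 6: free(c) -> (freed c); heap: [0-48 FREE]
Op 7: d = malloc(10) -> d = 0; heap: [0-9 ALLOC][10-48 FREE]
Op 8: free(d) -> (freed d); heap: [0-48 FREE]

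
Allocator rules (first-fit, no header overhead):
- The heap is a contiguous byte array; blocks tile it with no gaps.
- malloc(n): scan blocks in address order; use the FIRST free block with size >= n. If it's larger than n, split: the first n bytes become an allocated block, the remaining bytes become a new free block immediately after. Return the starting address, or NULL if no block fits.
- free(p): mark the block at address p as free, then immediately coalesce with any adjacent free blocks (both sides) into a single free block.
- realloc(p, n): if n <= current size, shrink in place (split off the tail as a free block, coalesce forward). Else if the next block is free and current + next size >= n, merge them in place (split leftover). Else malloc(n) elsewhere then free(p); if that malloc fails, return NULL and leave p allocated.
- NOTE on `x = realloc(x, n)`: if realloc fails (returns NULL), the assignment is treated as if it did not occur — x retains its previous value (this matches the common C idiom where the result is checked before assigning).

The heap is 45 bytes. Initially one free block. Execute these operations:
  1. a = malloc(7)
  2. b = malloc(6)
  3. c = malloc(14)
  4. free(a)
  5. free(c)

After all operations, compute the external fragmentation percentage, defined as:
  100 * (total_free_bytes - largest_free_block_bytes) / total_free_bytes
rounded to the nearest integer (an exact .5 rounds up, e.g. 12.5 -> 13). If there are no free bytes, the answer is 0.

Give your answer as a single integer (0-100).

Answer: 18

Derivation:
Op 1: a = malloc(7) -> a = 0; heap: [0-6 ALLOC][7-44 FREE]
Op 2: b = malloc(6) -> b = 7; heap: [0-6 ALLOC][7-12 ALLOC][13-44 FREE]
Op 3: c = malloc(14) -> c = 13; heap: [0-6 ALLOC][7-12 ALLOC][13-26 ALLOC][27-44 FREE]
Op 4: free(a) -> (freed a); heap: [0-6 FREE][7-12 ALLOC][13-26 ALLOC][27-44 FREE]
Op 5: free(c) -> (freed c); heap: [0-6 FREE][7-12 ALLOC][13-44 FREE]
Free blocks: [7 32] total_free=39 largest=32 -> 100*(39-32)/39 = 700/39 ≈ 17.949 -> rounds to 18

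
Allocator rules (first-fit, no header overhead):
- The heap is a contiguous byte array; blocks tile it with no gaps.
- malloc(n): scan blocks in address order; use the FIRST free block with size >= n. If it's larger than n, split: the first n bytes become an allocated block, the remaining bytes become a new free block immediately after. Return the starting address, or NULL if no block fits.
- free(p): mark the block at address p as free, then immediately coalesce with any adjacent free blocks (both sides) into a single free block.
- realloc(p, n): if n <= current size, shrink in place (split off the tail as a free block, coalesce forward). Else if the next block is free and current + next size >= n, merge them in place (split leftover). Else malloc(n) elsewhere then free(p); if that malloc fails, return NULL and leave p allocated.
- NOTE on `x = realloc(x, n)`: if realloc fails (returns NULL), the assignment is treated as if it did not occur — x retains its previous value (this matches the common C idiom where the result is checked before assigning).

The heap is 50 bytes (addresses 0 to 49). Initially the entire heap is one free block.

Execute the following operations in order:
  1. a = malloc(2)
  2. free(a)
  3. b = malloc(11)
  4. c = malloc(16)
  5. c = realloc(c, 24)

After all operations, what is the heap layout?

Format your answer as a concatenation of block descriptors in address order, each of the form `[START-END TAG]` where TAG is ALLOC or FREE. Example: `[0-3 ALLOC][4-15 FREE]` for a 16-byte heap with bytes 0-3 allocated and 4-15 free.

Answer: [0-10 ALLOC][11-34 ALLOC][35-49 FREE]

Derivation:
Op 1: a = malloc(2) -> a = 0; heap: [0-1 ALLOC][2-49 FREE]
Op 2: free(a) -> (freed a); heap: [0-49 FREE]
Op 3: b = malloc(11) -> b = 0; heap: [0-10 ALLOC][11-49 FREE]
Op 4: c = malloc(16) -> c = 11; heap: [0-10 ALLOC][11-26 ALLOC][27-49 FREE]
Op 5: c = realloc(c, 24) -> c = 11; heap: [0-10 ALLOC][11-34 ALLOC][35-49 FREE]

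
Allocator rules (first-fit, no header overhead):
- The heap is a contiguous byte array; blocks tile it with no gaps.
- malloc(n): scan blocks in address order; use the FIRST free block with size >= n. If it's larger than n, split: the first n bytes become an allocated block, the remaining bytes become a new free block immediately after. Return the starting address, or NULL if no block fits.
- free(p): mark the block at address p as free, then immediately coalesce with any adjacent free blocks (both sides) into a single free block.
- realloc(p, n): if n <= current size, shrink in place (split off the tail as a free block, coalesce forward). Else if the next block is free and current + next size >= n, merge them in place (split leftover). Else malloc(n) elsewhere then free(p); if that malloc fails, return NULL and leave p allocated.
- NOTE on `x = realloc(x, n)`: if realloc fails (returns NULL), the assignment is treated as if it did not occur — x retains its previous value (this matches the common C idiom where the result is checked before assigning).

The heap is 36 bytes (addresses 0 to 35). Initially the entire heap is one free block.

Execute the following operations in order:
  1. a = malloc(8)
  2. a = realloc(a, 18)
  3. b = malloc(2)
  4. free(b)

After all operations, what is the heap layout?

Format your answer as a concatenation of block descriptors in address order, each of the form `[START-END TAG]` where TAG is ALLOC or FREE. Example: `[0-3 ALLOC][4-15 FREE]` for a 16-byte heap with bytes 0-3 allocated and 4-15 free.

Op 1: a = malloc(8) -> a = 0; heap: [0-7 ALLOC][8-35 FREE]
Op 2: a = realloc(a, 18) -> a = 0; heap: [0-17 ALLOC][18-35 FREE]
Op 3: b = malloc(2) -> b = 18; heap: [0-17 ALLOC][18-19 ALLOC][20-35 FREE]
Op 4: free(b) -> (freed b); heap: [0-17 ALLOC][18-35 FREE]

Answer: [0-17 ALLOC][18-35 FREE]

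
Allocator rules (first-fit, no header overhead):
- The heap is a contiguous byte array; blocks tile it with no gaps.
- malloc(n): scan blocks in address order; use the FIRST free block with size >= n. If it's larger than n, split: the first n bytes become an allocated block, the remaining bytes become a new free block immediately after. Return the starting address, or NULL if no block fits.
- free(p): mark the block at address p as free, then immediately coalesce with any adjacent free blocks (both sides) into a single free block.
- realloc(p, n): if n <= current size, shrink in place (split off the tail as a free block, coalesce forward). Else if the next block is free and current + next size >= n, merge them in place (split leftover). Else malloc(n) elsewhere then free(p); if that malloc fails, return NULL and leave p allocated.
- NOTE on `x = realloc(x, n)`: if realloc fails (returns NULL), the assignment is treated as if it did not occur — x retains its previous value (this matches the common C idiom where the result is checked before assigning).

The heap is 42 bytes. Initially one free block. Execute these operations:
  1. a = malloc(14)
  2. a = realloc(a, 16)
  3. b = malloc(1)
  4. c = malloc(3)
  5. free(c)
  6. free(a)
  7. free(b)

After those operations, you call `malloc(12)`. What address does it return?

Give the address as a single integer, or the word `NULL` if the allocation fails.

Answer: 0

Derivation:
Op 1: a = malloc(14) -> a = 0; heap: [0-13 ALLOC][14-41 FREE]
Op 2: a = realloc(a, 16) -> a = 0; heap: [0-15 ALLOC][16-41 FREE]
Op 3: b = malloc(1) -> b = 16; heap: [0-15 ALLOC][16-16 ALLOC][17-41 FREE]
Op 4: c = malloc(3) -> c = 17; heap: [0-15 ALLOC][16-16 ALLOC][17-19 ALLOC][20-41 FREE]
Op 5: free(c) -> (freed c); heap: [0-15 ALLOC][16-16 ALLOC][17-41 FREE]
Op 6: free(a) -> (freed a); heap: [0-15 FREE][16-16 ALLOC][17-41 FREE]
Op 7: free(b) -> (freed b); heap: [0-41 FREE]
malloc(12): first-fit scan over [0-41 FREE] -> 0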